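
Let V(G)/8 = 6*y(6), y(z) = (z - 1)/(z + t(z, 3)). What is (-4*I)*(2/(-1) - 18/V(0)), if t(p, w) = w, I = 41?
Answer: 4387/10 ≈ 438.70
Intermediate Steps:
y(z) = (-1 + z)/(3 + z) (y(z) = (z - 1)/(z + 3) = (-1 + z)/(3 + z))
V(G) = 80/3 (V(G) = 8*(6*((-1 + 6)/(3 + 6))) = 8*(6*(5/9)) = 8*(10/3) = 80/3)
(-4*I)*(2/(-1) - 18/V(0)) = (-4*41)*(2/(-1) - 18/80/3) = -164*(2*(-1) - 18*3/80) = -164*(-2 - 27/40) = -164*(-107/40) = 4387/10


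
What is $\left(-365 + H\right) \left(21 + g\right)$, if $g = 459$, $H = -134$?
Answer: $-239520$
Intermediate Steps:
$\left(-365 + H\right) \left(21 + g\right) = \left(-365 - 134\right) \left(21 + 459\right) = \left(-499\right) 480 = -239520$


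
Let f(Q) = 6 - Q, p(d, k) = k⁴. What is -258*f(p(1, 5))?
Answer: 159702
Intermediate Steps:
-258*f(p(1, 5)) = -258*(6 - 1*5⁴) = -258*(6 - 1*625) = -258*(6 - 625) = -258*(-619) = 159702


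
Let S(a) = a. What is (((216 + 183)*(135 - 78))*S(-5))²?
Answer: 12931101225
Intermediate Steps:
(((216 + 183)*(135 - 78))*S(-5))² = (((216 + 183)*(135 - 78))*(-5))² = ((399*57)*(-5))² = (22743*(-5))² = (-113715)² = 12931101225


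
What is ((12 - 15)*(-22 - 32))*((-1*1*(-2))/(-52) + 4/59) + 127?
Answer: 101054/767 ≈ 131.75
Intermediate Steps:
((12 - 15)*(-22 - 32))*((-1*1*(-2))/(-52) + 4/59) + 127 = (-3*(-54))*(-1*(-2)*(-1/52) + 4*(1/59)) + 127 = 162*(2*(-1/52) + 4/59) + 127 = 162*(-1/26 + 4/59) + 127 = 162*(45/1534) + 127 = 3645/767 + 127 = 101054/767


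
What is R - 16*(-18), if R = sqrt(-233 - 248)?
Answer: 288 + I*sqrt(481) ≈ 288.0 + 21.932*I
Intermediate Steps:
R = I*sqrt(481) (R = sqrt(-481) = I*sqrt(481) ≈ 21.932*I)
R - 16*(-18) = I*sqrt(481) - 16*(-18) = I*sqrt(481) + 288 = 288 + I*sqrt(481)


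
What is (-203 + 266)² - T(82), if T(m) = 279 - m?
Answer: 3772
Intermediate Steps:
(-203 + 266)² - T(82) = (-203 + 266)² - (279 - 1*82) = 63² - (279 - 82) = 3969 - 1*197 = 3969 - 197 = 3772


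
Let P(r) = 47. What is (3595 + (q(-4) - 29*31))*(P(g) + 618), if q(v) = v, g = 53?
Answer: 1790180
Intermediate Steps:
(3595 + (q(-4) - 29*31))*(P(g) + 618) = (3595 + (-4 - 29*31))*(47 + 618) = (3595 + (-4 - 899))*665 = (3595 - 903)*665 = 2692*665 = 1790180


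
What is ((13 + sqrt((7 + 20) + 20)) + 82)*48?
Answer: 4560 + 48*sqrt(47) ≈ 4889.1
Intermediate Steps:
((13 + sqrt((7 + 20) + 20)) + 82)*48 = ((13 + sqrt(27 + 20)) + 82)*48 = ((13 + sqrt(47)) + 82)*48 = (95 + sqrt(47))*48 = 4560 + 48*sqrt(47)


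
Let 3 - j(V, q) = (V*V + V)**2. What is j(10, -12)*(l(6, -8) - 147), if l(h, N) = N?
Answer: 1875035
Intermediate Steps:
j(V, q) = 3 - (V + V**2)**2 (j(V, q) = 3 - (V*V + V)**2 = 3 - (V**2 + V)**2 = 3 - (V + V**2)**2)
j(10, -12)*(l(6, -8) - 147) = (3 - 1*10**2*(1 + 10)**2)*(-8 - 147) = (3 - 1*100*11**2)*(-155) = (3 - 1*100*121)*(-155) = (3 - 12100)*(-155) = -12097*(-155) = 1875035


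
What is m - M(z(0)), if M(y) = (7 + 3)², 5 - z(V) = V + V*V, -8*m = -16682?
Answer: 7941/4 ≈ 1985.3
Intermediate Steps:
m = 8341/4 (m = -⅛*(-16682) = 8341/4 ≈ 2085.3)
z(V) = 5 - V - V² (z(V) = 5 - (V + V*V) = 5 - (V + V²) = 5 + (-V - V²) = 5 - V - V²)
M(y) = 100 (M(y) = 10² = 100)
m - M(z(0)) = 8341/4 - 1*100 = 8341/4 - 100 = 7941/4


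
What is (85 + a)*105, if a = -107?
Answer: -2310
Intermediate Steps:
(85 + a)*105 = (85 - 107)*105 = -22*105 = -2310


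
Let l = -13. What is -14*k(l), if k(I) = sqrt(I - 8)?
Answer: -14*I*sqrt(21) ≈ -64.156*I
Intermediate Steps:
k(I) = sqrt(-8 + I)
-14*k(l) = -14*sqrt(-8 - 13) = -14*I*sqrt(21)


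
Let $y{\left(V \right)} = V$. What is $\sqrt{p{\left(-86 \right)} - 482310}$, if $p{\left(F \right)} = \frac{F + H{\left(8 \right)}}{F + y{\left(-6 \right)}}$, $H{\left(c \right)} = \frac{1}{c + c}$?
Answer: $\frac{i \sqrt{16329055735}}{184} \approx 694.48 i$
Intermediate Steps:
$H{\left(c \right)} = \frac{1}{2 c}$
$p{\left(F \right)} = \frac{\frac{1}{16} + F}{-6 + F}$ ($p{\left(F \right)} = \frac{F + \frac{1}{2 \cdot 8}}{F - 6} = \frac{F + \frac{1}{2} \cdot \frac{1}{8}}{-6 + F} = \frac{F + \frac{1}{16}}{-6 + F} = \frac{\frac{1}{16} + F}{-6 + F}$)
$\sqrt{p{\left(-86 \right)} - 482310} = \sqrt{\frac{\frac{1}{16} - 86}{-6 - 86} - 482310} = \sqrt{\frac{1}{-92} \left(- \frac{1375}{16}\right) - 482310} = \sqrt{\left(- \frac{1}{92}\right) \left(- \frac{1375}{16}\right) - 482310} = \sqrt{\frac{1375}{1472} - 482310} = \sqrt{- \frac{709958945}{1472}} = \frac{i \sqrt{16329055735}}{184}$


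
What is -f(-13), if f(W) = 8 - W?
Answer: -21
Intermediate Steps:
-f(-13) = -(8 - 1*(-13)) = -(8 + 13) = -1*21 = -21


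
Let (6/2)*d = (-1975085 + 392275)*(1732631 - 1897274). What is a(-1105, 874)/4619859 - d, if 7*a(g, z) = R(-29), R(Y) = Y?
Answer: -2809167029092332959/32339013 ≈ -8.6866e+10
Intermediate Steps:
a(g, z) = -29/7 (a(g, z) = (1/7)*(-29) = -29/7)
d = 86866195610 (d = ((-1975085 + 392275)*(1732631 - 1897274))/3 = (-1582810*(-164643))/3 = (1/3)*260598586830 = 86866195610)
a(-1105, 874)/4619859 - d = -29/7/4619859 - 1*86866195610 = -29/7*1/4619859 - 86866195610 = -29/32339013 - 86866195610 = -2809167029092332959/32339013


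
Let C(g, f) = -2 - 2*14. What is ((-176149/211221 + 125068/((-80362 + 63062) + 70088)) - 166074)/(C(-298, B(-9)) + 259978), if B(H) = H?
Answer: -38577021776257/60383397539673 ≈ -0.63887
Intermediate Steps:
C(g, f) = -30 (C(g, f) = -2 - 28 = -30)
((-176149/211221 + 125068/((-80362 + 63062) + 70088)) - 166074)/(C(-298, B(-9)) + 259978) = ((-176149/211221 + 125068/((-80362 + 63062) + 70088)) - 166074)/(-30 + 259978) = ((-176149*1/211221 + 125068/(-17300 + 70088)) - 166074)/259948 = ((-176149/211221 + 125068/52788) - 166074)*(1/259948) = ((-176149/211221 + 125068*(1/52788)) - 166074)*(1/259948) = ((-176149/211221 + 31267/13197) - 166074)*(1/259948) = (1426536218/929161179 - 166074)*(1/259948) = -154308087105028/929161179*1/259948 = -38577021776257/60383397539673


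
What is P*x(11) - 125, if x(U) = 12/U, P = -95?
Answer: -2515/11 ≈ -228.64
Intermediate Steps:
P*x(11) - 125 = -1140/11 - 125 = -2515/11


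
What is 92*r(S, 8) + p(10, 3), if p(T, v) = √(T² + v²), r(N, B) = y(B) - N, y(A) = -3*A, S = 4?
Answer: -2576 + √109 ≈ -2565.6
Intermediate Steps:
r(N, B) = -N - 3*B (r(N, B) = -3*B - N = -N - 3*B)
92*r(S, 8) + p(10, 3) = 92*(-1*4 - 3*8) + √(10² + 3²) = 92*(-4 - 24) + √(100 + 9) = 92*(-28) + √109 = -2576 + √109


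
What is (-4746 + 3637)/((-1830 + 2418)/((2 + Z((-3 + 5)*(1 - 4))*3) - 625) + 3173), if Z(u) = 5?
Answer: -168568/482149 ≈ -0.34962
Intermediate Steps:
(-4746 + 3637)/((-1830 + 2418)/((2 + Z((-3 + 5)*(1 - 4))*3) - 625) + 3173) = (-4746 + 3637)/((-1830 + 2418)/((2 + 5*3) - 625) + 3173) = -1109/(588/((2 + 15) - 625) + 3173) = -1109/(588/(17 - 625) + 3173) = -1109/(588/(-608) + 3173) = -1109/(588*(-1/608) + 3173) = -1109/(-147/152 + 3173) = -1109/482149/152 = -1109*152/482149 = -168568/482149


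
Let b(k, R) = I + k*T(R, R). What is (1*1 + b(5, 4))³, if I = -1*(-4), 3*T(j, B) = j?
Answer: 42875/27 ≈ 1588.0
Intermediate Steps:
T(j, B) = j/3
I = 4
b(k, R) = 4 + R*k/3 (b(k, R) = 4 + k*(R/3) = 4 + R*k/3)
(1*1 + b(5, 4))³ = (1*1 + (4 + (⅓)*4*5))³ = (1 + (4 + 20/3))³ = (1 + 32/3)³ = (35/3)³ = 42875/27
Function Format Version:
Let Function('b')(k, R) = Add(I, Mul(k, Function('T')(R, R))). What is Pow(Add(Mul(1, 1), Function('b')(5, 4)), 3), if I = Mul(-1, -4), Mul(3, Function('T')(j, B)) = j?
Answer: Rational(42875, 27) ≈ 1588.0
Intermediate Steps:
Function('T')(j, B) = Mul(Rational(1, 3), j)
I = 4
Function('b')(k, R) = Add(4, Mul(Rational(1, 3), R, k)) (Function('b')(k, R) = Add(4, Mul(k, Mul(Rational(1, 3), R))) = Add(4, Mul(Rational(1, 3), R, k)))
Pow(Add(Mul(1, 1), Function('b')(5, 4)), 3) = Pow(Add(Mul(1, 1), Add(4, Mul(Rational(1, 3), 4, 5))), 3) = Pow(Add(1, Add(4, Rational(20, 3))), 3) = Pow(Add(1, Rational(32, 3)), 3) = Pow(Rational(35, 3), 3) = Rational(42875, 27)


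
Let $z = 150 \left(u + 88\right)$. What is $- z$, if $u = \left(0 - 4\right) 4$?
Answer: $-10800$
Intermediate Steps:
$u = -16$ ($u = \left(-4\right) 4 = -16$)
$z = 10800$ ($z = 150 \left(-16 + 88\right) = 150 \cdot 72 = 10800$)
$- z = \left(-1\right) 10800 = -10800$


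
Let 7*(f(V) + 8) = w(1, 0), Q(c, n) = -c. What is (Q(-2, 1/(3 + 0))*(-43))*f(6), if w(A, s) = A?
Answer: 4730/7 ≈ 675.71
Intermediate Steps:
f(V) = -55/7 (f(V) = -8 + (⅐)*1 = -8 + ⅐ = -55/7)
(Q(-2, 1/(3 + 0))*(-43))*f(6) = (-1*(-2)*(-43))*(-55/7) = (2*(-43))*(-55/7) = -86*(-55/7) = 4730/7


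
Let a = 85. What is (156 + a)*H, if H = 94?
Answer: 22654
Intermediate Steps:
(156 + a)*H = (156 + 85)*94 = 241*94 = 22654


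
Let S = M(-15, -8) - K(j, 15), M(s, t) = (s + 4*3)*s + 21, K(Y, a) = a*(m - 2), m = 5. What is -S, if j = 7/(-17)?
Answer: -21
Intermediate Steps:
j = -7/17 (j = 7*(-1/17) = -7/17 ≈ -0.41176)
K(Y, a) = 3*a (K(Y, a) = a*(5 - 2) = a*3 = 3*a)
M(s, t) = 21 + s*(12 + s) (M(s, t) = (s + 12)*s + 21 = (12 + s)*s + 21 = s*(12 + s) + 21 = 21 + s*(12 + s))
S = 21 (S = (21 + (-15)² + 12*(-15)) - 3*15 = (21 + 225 - 180) - 1*45 = 66 - 45 = 21)
-S = -1*21 = -21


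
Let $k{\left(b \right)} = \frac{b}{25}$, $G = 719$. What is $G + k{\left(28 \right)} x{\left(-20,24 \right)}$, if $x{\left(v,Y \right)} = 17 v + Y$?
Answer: $\frac{9127}{25} \approx 365.08$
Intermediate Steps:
$x{\left(v,Y \right)} = Y + 17 v$
$k{\left(b \right)} = \frac{b}{25}$ ($k{\left(b \right)} = b \frac{1}{25} = \frac{b}{25}$)
$G + k{\left(28 \right)} x{\left(-20,24 \right)} = 719 + \frac{1}{25} \cdot 28 \left(24 + 17 \left(-20\right)\right) = 719 + \frac{28 \left(24 - 340\right)}{25} = 719 + \frac{28}{25} \left(-316\right) = 719 - \frac{8848}{25} = \frac{9127}{25}$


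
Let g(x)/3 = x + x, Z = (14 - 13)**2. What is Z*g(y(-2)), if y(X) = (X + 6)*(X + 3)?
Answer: 24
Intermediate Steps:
y(X) = (3 + X)*(6 + X) (y(X) = (6 + X)*(3 + X) = (3 + X)*(6 + X))
Z = 1 (Z = 1**2 = 1)
g(x) = 6*x (g(x) = 3*(x + x) = 3*(2*x) = 6*x)
Z*g(y(-2)) = 1*(6*(18 + (-2)**2 + 9*(-2))) = 1*(6*(18 + 4 - 18)) = 1*(6*4) = 1*24 = 24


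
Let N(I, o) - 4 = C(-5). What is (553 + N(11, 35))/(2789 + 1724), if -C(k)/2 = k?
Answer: 567/4513 ≈ 0.12564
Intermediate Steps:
C(k) = -2*k
N(I, o) = 14 (N(I, o) = 4 - 2*(-5) = 4 + 10 = 14)
(553 + N(11, 35))/(2789 + 1724) = (553 + 14)/(2789 + 1724) = 567/4513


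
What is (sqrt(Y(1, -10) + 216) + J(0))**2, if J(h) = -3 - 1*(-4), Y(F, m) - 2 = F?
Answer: (1 + sqrt(219))**2 ≈ 249.60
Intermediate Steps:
Y(F, m) = 2 + F
J(h) = 1 (J(h) = -3 + 4 = 1)
(sqrt(Y(1, -10) + 216) + J(0))**2 = (sqrt((2 + 1) + 216) + 1)**2 = (sqrt(3 + 216) + 1)**2 = (sqrt(219) + 1)**2 = (1 + sqrt(219))**2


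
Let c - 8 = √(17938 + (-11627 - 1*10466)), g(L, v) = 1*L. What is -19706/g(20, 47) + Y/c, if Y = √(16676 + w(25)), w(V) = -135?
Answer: -9853/10 + 8*√16541/4219 - I*√68727855/4219 ≈ -985.06 - 1.965*I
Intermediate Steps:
g(L, v) = L
c = 8 + I*√4155 (c = 8 + √(17938 + (-11627 - 1*10466)) = 8 + √(17938 + (-11627 - 10466)) = 8 + √(17938 - 22093) = 8 + √(-4155) = 8 + I*√4155 ≈ 8.0 + 64.459*I)
Y = √16541 (Y = √(16676 - 135) = √16541 ≈ 128.61)
-19706/g(20, 47) + Y/c = -19706/20 + √16541/(8 + I*√4155) = -19706*1/20 + √16541/(8 + I*√4155) = -9853/10 + √16541/(8 + I*√4155)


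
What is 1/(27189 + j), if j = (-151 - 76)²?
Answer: 1/78718 ≈ 1.2704e-5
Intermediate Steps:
j = 51529 (j = (-227)² = 51529)
1/(27189 + j) = 1/(27189 + 51529) = 1/78718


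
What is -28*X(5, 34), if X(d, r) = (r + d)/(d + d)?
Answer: -546/5 ≈ -109.20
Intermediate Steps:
X(d, r) = (d + r)/(2*d) (X(d, r) = (d + r)/((2*d)) = (d + r)*(1/(2*d)) = (d + r)/(2*d))
-28*X(5, 34) = -14*(5 + 34)/5 = -14*39/5 = -28*39/10 = -546/5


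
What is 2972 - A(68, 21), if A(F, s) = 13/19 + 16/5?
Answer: 281971/95 ≈ 2968.1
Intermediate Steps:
A(F, s) = 369/95 (A(F, s) = 13*(1/19) + 16*(⅕) = 13/19 + 16/5 = 369/95)
2972 - A(68, 21) = 2972 - 1*369/95 = 2972 - 369/95 = 281971/95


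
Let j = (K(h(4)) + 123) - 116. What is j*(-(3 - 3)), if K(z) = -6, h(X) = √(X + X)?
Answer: 0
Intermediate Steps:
h(X) = √2*√X (h(X) = √(2*X) = √2*√X)
j = 1 (j = (-6 + 123) - 116 = 117 - 116 = 1)
j*(-(3 - 3)) = 1*(-(3 - 3)) = 1*(-1*0) = 1*0 = 0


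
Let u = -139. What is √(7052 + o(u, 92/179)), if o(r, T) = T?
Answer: 40*√141231/179 ≈ 83.979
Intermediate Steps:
√(7052 + o(u, 92/179)) = √(7052 + 92/179) = √(1262400/179) = 40*√141231/179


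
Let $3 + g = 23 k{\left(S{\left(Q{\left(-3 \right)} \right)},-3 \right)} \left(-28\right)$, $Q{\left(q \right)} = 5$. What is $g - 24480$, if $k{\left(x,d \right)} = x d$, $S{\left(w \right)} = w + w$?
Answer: $-5163$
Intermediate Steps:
$S{\left(w \right)} = 2 w$
$k{\left(x,d \right)} = d x$
$g = 19317$ ($g = -3 + 23 \left(- 3 \cdot 2 \cdot 5\right) \left(-28\right) = -3 + 23 \left(\left(-3\right) 10\right) \left(-28\right) = -3 + 23 \left(-30\right) \left(-28\right) = -3 - -19320 = -3 + 19320 = 19317$)
$g - 24480 = 19317 - 24480 = -5163$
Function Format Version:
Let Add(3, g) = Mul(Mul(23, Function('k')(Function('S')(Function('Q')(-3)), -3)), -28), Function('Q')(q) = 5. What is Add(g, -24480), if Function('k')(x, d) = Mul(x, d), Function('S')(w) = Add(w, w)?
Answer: -5163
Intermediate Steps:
Function('S')(w) = Mul(2, w)
Function('k')(x, d) = Mul(d, x)
g = 19317 (g = Add(-3, Mul(Mul(23, Mul(-3, Mul(2, 5))), -28)) = Add(-3, Mul(Mul(23, Mul(-3, 10)), -28)) = Add(-3, Mul(Mul(23, -30), -28)) = Add(-3, Mul(-690, -28)) = Add(-3, 19320) = 19317)
Add(g, -24480) = Add(19317, -24480) = -5163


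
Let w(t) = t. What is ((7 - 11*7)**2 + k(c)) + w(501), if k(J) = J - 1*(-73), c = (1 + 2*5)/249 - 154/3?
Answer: 450085/83 ≈ 5422.7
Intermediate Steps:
c = -4257/83 (c = (1 + 10)*(1/249) - 154*1/3 = 11*(1/249) - 154/3 = 11/249 - 154/3 = -4257/83 ≈ -51.289)
k(J) = 73 + J (k(J) = J + 73 = 73 + J)
((7 - 11*7)**2 + k(c)) + w(501) = ((7 - 11*7)**2 + (73 - 4257/83)) + 501 = ((7 - 77)**2 + 1802/83) + 501 = ((-70)**2 + 1802/83) + 501 = (4900 + 1802/83) + 501 = 408502/83 + 501 = 450085/83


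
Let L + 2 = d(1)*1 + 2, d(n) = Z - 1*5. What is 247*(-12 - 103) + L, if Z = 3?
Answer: -28407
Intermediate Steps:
d(n) = -2 (d(n) = 3 - 1*5 = 3 - 5 = -2)
L = -2 (L = -2 + (-2*1 + 2) = -2 + (-2 + 2) = -2 + 0 = -2)
247*(-12 - 103) + L = 247*(-12 - 103) - 2 = 247*(-115) - 2 = -28405 - 2 = -28407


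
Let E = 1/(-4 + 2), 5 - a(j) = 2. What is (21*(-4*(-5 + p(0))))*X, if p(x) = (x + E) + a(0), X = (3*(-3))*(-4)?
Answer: 7560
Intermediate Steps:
a(j) = 3 (a(j) = 5 - 1*2 = 5 - 2 = 3)
E = -1/2 (E = 1/(-2) = -1/2 ≈ -0.50000)
X = 36 (X = -9*(-4) = 36)
p(x) = 5/2 + x (p(x) = (x - 1/2) + 3 = (-1/2 + x) + 3 = 5/2 + x)
(21*(-4*(-5 + p(0))))*X = (21*(-4*(-5 + (5/2 + 0))))*36 = (21*(-4*(-5 + 5/2)))*36 = (21*(-4*(-5/2)))*36 = (21*10)*36 = 210*36 = 7560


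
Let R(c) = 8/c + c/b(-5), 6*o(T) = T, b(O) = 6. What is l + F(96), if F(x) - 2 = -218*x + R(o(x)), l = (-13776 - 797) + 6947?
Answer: -171293/6 ≈ -28549.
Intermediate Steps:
o(T) = T/6
l = -7626 (l = -14573 + 6947 = -7626)
R(c) = 8/c + c/6
F(x) = 2 + 48/x - 7847*x/36 (F(x) = 2 + (-218*x + (8/((x/6)) + (x/6)/6)) = 2 + (-218*x + (8*(6/x) + x/36)) = 2 + (-218*x + (48/x + x/36)) = 2 + (48/x - 7847*x/36) = 2 + 48/x - 7847*x/36)
l + F(96) = -7626 + (2 + 48/96 - 7847/36*96) = -7626 + (2 + 48*(1/96) - 62776/3) = -7626 + (2 + ½ - 62776/3) = -7626 - 125537/6 = -171293/6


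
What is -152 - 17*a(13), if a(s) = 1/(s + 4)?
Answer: -153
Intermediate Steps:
a(s) = 1/(4 + s)
-152 - 17*a(13) = -152 - 17/(4 + 13) = -152 - 17/17 = -152 - 17*1/17 = -152 - 1 = -153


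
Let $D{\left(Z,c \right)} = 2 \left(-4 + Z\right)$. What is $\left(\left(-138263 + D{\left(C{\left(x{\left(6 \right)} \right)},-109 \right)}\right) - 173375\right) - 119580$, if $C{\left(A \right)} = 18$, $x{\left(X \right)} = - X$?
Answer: $-431190$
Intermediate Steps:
$D{\left(Z,c \right)} = -8 + 2 Z$
$\left(\left(-138263 + D{\left(C{\left(x{\left(6 \right)} \right)},-109 \right)}\right) - 173375\right) - 119580 = \left(\left(-138263 + \left(-8 + 2 \cdot 18\right)\right) - 173375\right) - 119580 = \left(\left(-138263 + \left(-8 + 36\right)\right) - 173375\right) - 119580 = \left(\left(-138263 + 28\right) - 173375\right) - 119580 = \left(-138235 - 173375\right) - 119580 = -311610 - 119580 = -431190$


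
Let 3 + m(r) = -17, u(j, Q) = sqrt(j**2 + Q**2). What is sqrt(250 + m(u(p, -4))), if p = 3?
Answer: sqrt(230) ≈ 15.166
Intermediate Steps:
u(j, Q) = sqrt(Q**2 + j**2)
m(r) = -20 (m(r) = -3 - 17 = -20)
sqrt(250 + m(u(p, -4))) = sqrt(250 - 20) = sqrt(230)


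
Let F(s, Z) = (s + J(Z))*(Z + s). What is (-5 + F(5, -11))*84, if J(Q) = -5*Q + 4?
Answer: -32676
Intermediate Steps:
J(Q) = 4 - 5*Q
F(s, Z) = (Z + s)*(4 + s - 5*Z) (F(s, Z) = (s + (4 - 5*Z))*(Z + s) = (4 + s - 5*Z)*(Z + s) = (Z + s)*(4 + s - 5*Z))
(-5 + F(5, -11))*84 = (-5 + (5² - 11*5 - 1*(-11)*(-4 + 5*(-11)) - 1*5*(-4 + 5*(-11))))*84 = (-5 + (25 - 55 - 1*(-11)*(-4 - 55) - 1*5*(-4 - 55)))*84 = (-5 + (25 - 55 - 1*(-11)*(-59) - 1*5*(-59)))*84 = (-5 + (25 - 55 - 649 + 295))*84 = (-5 - 384)*84 = -389*84 = -32676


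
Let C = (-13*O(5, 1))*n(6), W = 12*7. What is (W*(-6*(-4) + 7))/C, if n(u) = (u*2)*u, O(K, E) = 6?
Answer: -217/468 ≈ -0.46368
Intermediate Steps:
W = 84
n(u) = 2*u² (n(u) = (2*u)*u = 2*u²)
C = -5616 (C = (-13*6)*(2*6²) = -156*36 = -78*72 = -5616)
(W*(-6*(-4) + 7))/C = (84*(-6*(-4) + 7))/(-5616) = (84*(24 + 7))*(-1/5616) = (84*31)*(-1/5616) = 2604*(-1/5616) = -217/468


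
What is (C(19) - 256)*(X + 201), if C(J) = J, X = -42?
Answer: -37683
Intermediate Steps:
(C(19) - 256)*(X + 201) = (19 - 256)*(-42 + 201) = -237*159 = -37683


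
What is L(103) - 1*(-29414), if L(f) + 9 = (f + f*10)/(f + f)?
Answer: 58821/2 ≈ 29411.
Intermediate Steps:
L(f) = -7/2 (L(f) = -9 + (f + f*10)/(f + f) = -9 + (f + 10*f)/((2*f)) = -9 + (11*f)*(1/(2*f)) = -9 + 11/2 = -7/2)
L(103) - 1*(-29414) = -7/2 - 1*(-29414) = -7/2 + 29414 = 58821/2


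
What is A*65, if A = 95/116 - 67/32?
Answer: -76895/928 ≈ -82.861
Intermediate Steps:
A = -1183/928 (A = 95*(1/116) - 67*1/32 = 95/116 - 67/32 = -1183/928 ≈ -1.2748)
A*65 = -1183/928*65 = -76895/928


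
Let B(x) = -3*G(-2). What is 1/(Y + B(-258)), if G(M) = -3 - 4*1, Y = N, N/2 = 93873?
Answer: 1/187767 ≈ 5.3257e-6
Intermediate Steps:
N = 187746 (N = 2*93873 = 187746)
Y = 187746
G(M) = -7 (G(M) = -3 - 4 = -7)
B(x) = 21 (B(x) = -3*(-7) = 21)
1/(Y + B(-258)) = 1/(187746 + 21) = 1/187767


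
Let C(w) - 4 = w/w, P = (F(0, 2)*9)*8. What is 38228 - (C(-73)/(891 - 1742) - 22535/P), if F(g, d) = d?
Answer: 4703790037/122544 ≈ 38385.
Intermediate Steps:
P = 144 (P = (2*9)*8 = 18*8 = 144)
C(w) = 5 (C(w) = 4 + w/w = 4 + 1 = 5)
38228 - (C(-73)/(891 - 1742) - 22535/P) = 38228 - (5/(891 - 1742) - 22535/144) = 38228 - (5/(-851) - 22535*1/144) = 38228 - (5*(-1/851) - 22535/144) = 38228 - (-5/851 - 22535/144) = 38228 - 1*(-19178005/122544) = 38228 + 19178005/122544 = 4703790037/122544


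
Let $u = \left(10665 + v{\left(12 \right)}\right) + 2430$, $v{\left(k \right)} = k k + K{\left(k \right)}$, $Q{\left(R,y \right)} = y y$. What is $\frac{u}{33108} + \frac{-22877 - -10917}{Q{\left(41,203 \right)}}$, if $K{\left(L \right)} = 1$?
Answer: $\frac{37408870}{341086893} \approx 0.10968$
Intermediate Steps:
$Q{\left(R,y \right)} = y^{2}$
$v{\left(k \right)} = 1 + k^{2}$ ($v{\left(k \right)} = k k + 1 = k^{2} + 1 = 1 + k^{2}$)
$u = 13240$ ($u = \left(10665 + \left(1 + 12^{2}\right)\right) + 2430 = \left(10665 + \left(1 + 144\right)\right) + 2430 = \left(10665 + 145\right) + 2430 = 10810 + 2430 = 13240$)
$\frac{u}{33108} + \frac{-22877 - -10917}{Q{\left(41,203 \right)}} = \frac{13240}{33108} + \frac{-22877 - -10917}{203^{2}} = 13240 \cdot \frac{1}{33108} + \frac{-22877 + 10917}{41209} = \frac{3310}{8277} - \frac{11960}{41209} = \frac{37408870}{341086893}$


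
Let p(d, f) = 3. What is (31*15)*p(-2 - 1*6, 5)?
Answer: 1395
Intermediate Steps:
(31*15)*p(-2 - 1*6, 5) = (31*15)*3 = 465*3 = 1395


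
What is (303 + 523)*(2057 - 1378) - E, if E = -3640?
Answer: 564494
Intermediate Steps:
(303 + 523)*(2057 - 1378) - E = (303 + 523)*(2057 - 1378) - 1*(-3640) = 826*679 + 3640 = 560854 + 3640 = 564494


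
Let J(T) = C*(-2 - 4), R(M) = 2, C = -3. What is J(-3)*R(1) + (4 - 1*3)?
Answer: 37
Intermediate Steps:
J(T) = 18 (J(T) = -3*(-2 - 4) = -3*(-6) = 18)
J(-3)*R(1) + (4 - 1*3) = 18*2 + (4 - 1*3) = 36 + (4 - 3) = 36 + 1 = 37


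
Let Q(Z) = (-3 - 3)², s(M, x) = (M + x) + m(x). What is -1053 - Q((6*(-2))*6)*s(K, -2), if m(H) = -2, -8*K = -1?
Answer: -1827/2 ≈ -913.50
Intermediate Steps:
K = ⅛ (K = -⅛*(-1) = ⅛ ≈ 0.12500)
s(M, x) = -2 + M + x (s(M, x) = (M + x) - 2 = -2 + M + x)
Q(Z) = 36 (Q(Z) = (-6)² = 36)
-1053 - Q((6*(-2))*6)*s(K, -2) = -1053 - 36*(-2 + ⅛ - 2) = -1053 - 36*(-31)/8 = -1053 - 1*(-279/2) = -1053 + 279/2 = -1827/2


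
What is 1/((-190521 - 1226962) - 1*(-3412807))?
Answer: 1/1995324 ≈ 5.0117e-7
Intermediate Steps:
1/((-190521 - 1226962) - 1*(-3412807)) = 1/(-1417483 + 3412807) = 1/1995324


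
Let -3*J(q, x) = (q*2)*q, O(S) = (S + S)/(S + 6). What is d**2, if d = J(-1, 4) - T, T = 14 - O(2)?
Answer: 7225/36 ≈ 200.69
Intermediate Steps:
O(S) = 2*S/(6 + S) (O(S) = (2*S)/(6 + S) = 2*S/(6 + S))
J(q, x) = -2*q**2/3 (J(q, x) = -q*2*q/3 = -2*q*q/3 = -2*q**2/3)
T = 27/2 (T = 14 - 2*2/(6 + 2) = 14 - 2*2/8 = 14 - 1*1/2 = 14 - 1/2 = 27/2 ≈ 13.500)
d = -85/6 (d = -2/3*(-1)**2 - 1*27/2 = -2/3*1 - 27/2 = -2/3 - 27/2 = -85/6 ≈ -14.167)
d**2 = (-85/6)**2 = 7225/36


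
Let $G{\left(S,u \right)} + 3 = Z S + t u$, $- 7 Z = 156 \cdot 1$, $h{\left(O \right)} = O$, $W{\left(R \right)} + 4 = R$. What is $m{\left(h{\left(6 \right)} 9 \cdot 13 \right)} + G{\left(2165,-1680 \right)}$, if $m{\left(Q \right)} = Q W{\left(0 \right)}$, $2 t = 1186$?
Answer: $- \frac{7331097}{7} \approx -1.0473 \cdot 10^{6}$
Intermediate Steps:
$t = 593$ ($t = \frac{1}{2} \cdot 1186 = 593$)
$W{\left(R \right)} = -4 + R$
$Z = - \frac{156}{7}$ ($Z = - \frac{156 \cdot 1}{7} = \left(- \frac{1}{7}\right) 156 = - \frac{156}{7} \approx -22.286$)
$m{\left(Q \right)} = - 4 Q$ ($m{\left(Q \right)} = Q \left(-4 + 0\right) = Q \left(-4\right) = - 4 Q$)
$G{\left(S,u \right)} = -3 + 593 u - \frac{156 S}{7}$ ($G{\left(S,u \right)} = -3 - \left(- 593 u + \frac{156 S}{7}\right) = -3 + 593 u - \frac{156 S}{7}$)
$m{\left(h{\left(6 \right)} 9 \cdot 13 \right)} + G{\left(2165,-1680 \right)} = - 4 \cdot 6 \cdot 9 \cdot 13 - \frac{7311441}{7} = - 4 \cdot 54 \cdot 13 - \frac{7311441}{7} = \left(-4\right) 702 - \frac{7311441}{7} = -2808 - \frac{7311441}{7} = - \frac{7331097}{7}$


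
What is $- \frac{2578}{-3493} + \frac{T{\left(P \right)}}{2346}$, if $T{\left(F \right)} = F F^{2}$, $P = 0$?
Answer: $\frac{2578}{3493} \approx 0.73805$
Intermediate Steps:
$T{\left(F \right)} = F^{3}$
$- \frac{2578}{-3493} + \frac{T{\left(P \right)}}{2346} = - \frac{2578}{-3493} + \frac{0^{3}}{2346} = \left(-2578\right) \left(- \frac{1}{3493}\right) + 0 \cdot \frac{1}{2346} = \frac{2578}{3493} + 0 = \frac{2578}{3493}$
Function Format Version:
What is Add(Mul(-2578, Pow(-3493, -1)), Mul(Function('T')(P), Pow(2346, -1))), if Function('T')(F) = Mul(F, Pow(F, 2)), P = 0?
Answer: Rational(2578, 3493) ≈ 0.73805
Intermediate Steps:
Function('T')(F) = Pow(F, 3)
Add(Mul(-2578, Pow(-3493, -1)), Mul(Function('T')(P), Pow(2346, -1))) = Add(Mul(-2578, Pow(-3493, -1)), Mul(Pow(0, 3), Pow(2346, -1))) = Add(Mul(-2578, Rational(-1, 3493)), Mul(0, Rational(1, 2346))) = Add(Rational(2578, 3493), 0) = Rational(2578, 3493)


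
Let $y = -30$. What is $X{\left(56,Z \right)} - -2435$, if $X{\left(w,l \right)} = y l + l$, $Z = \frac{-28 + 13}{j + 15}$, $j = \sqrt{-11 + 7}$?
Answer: $\frac{564140}{229} - \frac{870 i}{229} \approx 2463.5 - 3.7991 i$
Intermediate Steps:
$j = 2 i$ ($j = \sqrt{-4} = 2 i \approx 2.0 i$)
$Z = - \frac{15 \left(15 - 2 i\right)}{229}$ ($Z = \frac{-28 + 13}{2 i + 15} = - \frac{15}{15 + 2 i} = - 15 \frac{15 - 2 i}{229} = - \frac{15 \left(15 - 2 i\right)}{229} \approx -0.98253 + 0.131 i$)
$X{\left(w,l \right)} = - 29 l$ ($X{\left(w,l \right)} = - 30 l + l = - 29 l$)
$X{\left(56,Z \right)} - -2435 = - 29 \left(- \frac{225}{229} + \frac{30 i}{229}\right) - -2435 = \left(\frac{6525}{229} - \frac{870 i}{229}\right) + 2435 = \frac{564140}{229} - \frac{870 i}{229}$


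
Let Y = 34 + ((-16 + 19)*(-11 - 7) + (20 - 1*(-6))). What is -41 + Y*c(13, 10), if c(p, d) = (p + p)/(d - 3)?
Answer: -131/7 ≈ -18.714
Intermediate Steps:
c(p, d) = 2*p/(-3 + d) (c(p, d) = (2*p)/(-3 + d) = 2*p/(-3 + d))
Y = 6 (Y = 34 + (3*(-18) + (20 + 6)) = 34 + (-54 + 26) = 34 - 28 = 6)
-41 + Y*c(13, 10) = -41 + 6*(2*13/(-3 + 10)) = -41 + 6*(2*13/7) = -41 + 6*(2*13*(⅐)) = -41 + 6*(26/7) = -41 + 156/7 = -131/7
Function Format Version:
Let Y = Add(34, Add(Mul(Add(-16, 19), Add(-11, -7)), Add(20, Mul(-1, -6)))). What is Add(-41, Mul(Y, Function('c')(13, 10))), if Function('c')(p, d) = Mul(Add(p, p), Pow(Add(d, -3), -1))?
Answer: Rational(-131, 7) ≈ -18.714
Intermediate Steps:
Function('c')(p, d) = Mul(2, p, Pow(Add(-3, d), -1)) (Function('c')(p, d) = Mul(Mul(2, p), Pow(Add(-3, d), -1)) = Mul(2, p, Pow(Add(-3, d), -1)))
Y = 6 (Y = Add(34, Add(Mul(3, -18), Add(20, 6))) = Add(34, Add(-54, 26)) = Add(34, -28) = 6)
Add(-41, Mul(Y, Function('c')(13, 10))) = Add(-41, Mul(6, Mul(2, 13, Pow(Add(-3, 10), -1)))) = Add(-41, Mul(6, Mul(2, 13, Pow(7, -1)))) = Add(-41, Mul(6, Mul(2, 13, Rational(1, 7)))) = Add(-41, Mul(6, Rational(26, 7))) = Add(-41, Rational(156, 7)) = Rational(-131, 7)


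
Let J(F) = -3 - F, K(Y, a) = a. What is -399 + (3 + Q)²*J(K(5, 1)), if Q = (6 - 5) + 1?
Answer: -499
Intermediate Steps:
Q = 2 (Q = 1 + 1 = 2)
-399 + (3 + Q)²*J(K(5, 1)) = -399 + (3 + 2)²*(-3 - 1*1) = -399 + 5²*(-3 - 1) = -399 + 25*(-4) = -399 - 100 = -499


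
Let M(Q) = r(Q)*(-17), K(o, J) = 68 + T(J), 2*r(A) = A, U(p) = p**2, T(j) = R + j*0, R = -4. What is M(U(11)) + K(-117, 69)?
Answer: -1929/2 ≈ -964.50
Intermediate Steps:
T(j) = -4 (T(j) = -4 + j*0 = -4 + 0 = -4)
r(A) = A/2
K(o, J) = 64 (K(o, J) = 68 - 4 = 64)
M(Q) = -17*Q/2 (M(Q) = (Q/2)*(-17) = -17*Q/2)
M(U(11)) + K(-117, 69) = -17/2*11**2 + 64 = -17/2*121 + 64 = -2057/2 + 64 = -1929/2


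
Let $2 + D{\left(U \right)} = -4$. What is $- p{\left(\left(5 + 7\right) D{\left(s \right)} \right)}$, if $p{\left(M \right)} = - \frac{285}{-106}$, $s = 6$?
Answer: $- \frac{285}{106} \approx -2.6887$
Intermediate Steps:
$D{\left(U \right)} = -6$ ($D{\left(U \right)} = -2 - 4 = -6$)
$p{\left(M \right)} = \frac{285}{106}$ ($p{\left(M \right)} = \left(-285\right) \left(- \frac{1}{106}\right) = \frac{285}{106}$)
$- p{\left(\left(5 + 7\right) D{\left(s \right)} \right)} = \left(-1\right) \frac{285}{106} = - \frac{285}{106}$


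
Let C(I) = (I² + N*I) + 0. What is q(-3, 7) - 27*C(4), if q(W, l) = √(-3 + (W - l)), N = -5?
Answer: 108 + I*√13 ≈ 108.0 + 3.6056*I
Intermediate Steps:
q(W, l) = √(-3 + W - l)
C(I) = I² - 5*I (C(I) = (I² - 5*I) + 0 = I² - 5*I)
q(-3, 7) - 27*C(4) = √(-3 - 3 - 1*7) - 108*(-5 + 4) = √(-3 - 3 - 7) - 108*(-1) = √(-13) - 27*(-4) = I*√13 + 108 = 108 + I*√13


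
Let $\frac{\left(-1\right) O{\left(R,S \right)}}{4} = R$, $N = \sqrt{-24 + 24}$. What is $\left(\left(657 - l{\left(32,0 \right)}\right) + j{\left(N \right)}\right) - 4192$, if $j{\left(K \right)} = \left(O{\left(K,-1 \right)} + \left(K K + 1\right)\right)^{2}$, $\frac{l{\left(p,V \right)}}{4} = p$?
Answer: $-3662$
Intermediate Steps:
$l{\left(p,V \right)} = 4 p$
$N = 0$ ($N = \sqrt{0} = 0$)
$O{\left(R,S \right)} = - 4 R$
$j{\left(K \right)} = \left(1 + K^{2} - 4 K\right)^{2}$ ($j{\left(K \right)} = \left(- 4 K + \left(K K + 1\right)\right)^{2} = \left(- 4 K + \left(K^{2} + 1\right)\right)^{2} = \left(- 4 K + \left(1 + K^{2}\right)\right)^{2} = \left(1 + K^{2} - 4 K\right)^{2}$)
$\left(\left(657 - l{\left(32,0 \right)}\right) + j{\left(N \right)}\right) - 4192 = \left(\left(657 - 4 \cdot 32\right) + \left(1 + 0^{2} - 0\right)^{2}\right) - 4192 = \left(\left(657 - 128\right) + \left(1 + 0 + 0\right)^{2}\right) - 4192 = \left(\left(657 - 128\right) + 1^{2}\right) - 4192 = \left(529 + 1\right) - 4192 = 530 - 4192 = -3662$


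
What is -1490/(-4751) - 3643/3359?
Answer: -12302983/15958609 ≈ -0.77093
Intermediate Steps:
-1490/(-4751) - 3643/3359 = -1490*(-1/4751) - 3643*1/3359 = 1490/4751 - 3643/3359 = -12302983/15958609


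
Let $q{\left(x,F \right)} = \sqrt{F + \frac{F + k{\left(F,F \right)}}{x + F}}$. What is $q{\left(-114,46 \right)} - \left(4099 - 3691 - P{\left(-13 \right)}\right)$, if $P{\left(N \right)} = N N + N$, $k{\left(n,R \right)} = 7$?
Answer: $-252 + \frac{5 \sqrt{2091}}{34} \approx -245.28$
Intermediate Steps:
$P{\left(N \right)} = N + N^{2}$ ($P{\left(N \right)} = N^{2} + N = N + N^{2}$)
$q{\left(x,F \right)} = \sqrt{F + \frac{7 + F}{F + x}}$ ($q{\left(x,F \right)} = \sqrt{F + \frac{F + 7}{x + F}} = \sqrt{F + \frac{7 + F}{F + x}}$)
$q{\left(-114,46 \right)} - \left(4099 - 3691 - P{\left(-13 \right)}\right) = \sqrt{\frac{7 + 46 + 46 \left(46 - 114\right)}{46 - 114}} - \left(4099 - 3691 + 13 \left(1 - 13\right)\right) = \sqrt{\frac{7 + 46 + 46 \left(-68\right)}{-68}} - 252 = \sqrt{- \frac{7 + 46 - 3128}{68}} + \left(156 - 408\right) = \sqrt{\left(- \frac{1}{68}\right) \left(-3075\right)} + \left(156 - 408\right) = \sqrt{\frac{3075}{68}} - 252 = \frac{5 \sqrt{2091}}{34} - 252 = -252 + \frac{5 \sqrt{2091}}{34}$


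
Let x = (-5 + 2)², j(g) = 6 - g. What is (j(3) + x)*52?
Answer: 624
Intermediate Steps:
x = 9 (x = (-3)² = 9)
(j(3) + x)*52 = ((6 - 1*3) + 9)*52 = ((6 - 3) + 9)*52 = (3 + 9)*52 = 12*52 = 624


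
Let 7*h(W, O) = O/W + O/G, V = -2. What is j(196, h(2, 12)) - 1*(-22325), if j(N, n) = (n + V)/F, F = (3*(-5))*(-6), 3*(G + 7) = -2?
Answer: 32348903/1449 ≈ 22325.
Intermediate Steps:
G = -23/3 (G = -7 + (⅓)*(-2) = -7 - ⅔ = -23/3 ≈ -7.6667)
F = 90 (F = -15*(-6) = 90)
h(W, O) = -3*O/161 + O/(7*W) (h(W, O) = (O/W + O/(-23/3))/7 = (O/W + O*(-3/23))/7 = (O/W - 3*O/23)/7 = (-3*O/23 + O/W)/7 = -3*O/161 + O/(7*W))
j(N, n) = -1/45 + n/90 (j(N, n) = (n - 2)/90 = (-2 + n)*(1/90) = -1/45 + n/90)
j(196, h(2, 12)) - 1*(-22325) = (-1/45 + ((1/161)*12*(23 - 3*2)/2)/90) - 1*(-22325) = (-1/45 + ((1/161)*12*(½)*(23 - 6))/90) + 22325 = (-1/45 + ((1/161)*12*(½)*17)/90) + 22325 = (-1/45 + (1/90)*(102/161)) + 22325 = (-1/45 + 17/2415) + 22325 = -22/1449 + 22325 = 32348903/1449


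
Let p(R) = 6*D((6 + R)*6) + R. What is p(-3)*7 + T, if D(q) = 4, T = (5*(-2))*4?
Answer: 107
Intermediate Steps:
T = -40 (T = -10*4 = -40)
p(R) = 24 + R (p(R) = 6*4 + R = 24 + R)
p(-3)*7 + T = (24 - 3)*7 - 40 = 21*7 - 40 = 147 - 40 = 107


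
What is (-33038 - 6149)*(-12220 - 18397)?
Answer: 1199788379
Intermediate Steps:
(-33038 - 6149)*(-12220 - 18397) = -39187*(-30617) = 1199788379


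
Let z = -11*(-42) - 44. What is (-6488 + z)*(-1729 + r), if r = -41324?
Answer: 261331710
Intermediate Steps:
z = 418 (z = 462 - 44 = 418)
(-6488 + z)*(-1729 + r) = (-6488 + 418)*(-1729 - 41324) = -6070*(-43053) = 261331710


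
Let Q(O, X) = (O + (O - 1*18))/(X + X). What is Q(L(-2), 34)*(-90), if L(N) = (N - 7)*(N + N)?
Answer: -1215/17 ≈ -71.471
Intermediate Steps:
L(N) = 2*N*(-7 + N) (L(N) = (-7 + N)*(2*N) = 2*N*(-7 + N))
Q(O, X) = (-18 + 2*O)/(2*X) (Q(O, X) = (O + (O - 18))/((2*X)) = (O + (-18 + O))*(1/(2*X)) = (-18 + 2*O)*(1/(2*X)) = (-18 + 2*O)/(2*X))
Q(L(-2), 34)*(-90) = ((-9 + 2*(-2)*(-7 - 2))/34)*(-90) = ((-9 + 2*(-2)*(-9))/34)*(-90) = ((-9 + 36)/34)*(-90) = ((1/34)*27)*(-90) = (27/34)*(-90) = -1215/17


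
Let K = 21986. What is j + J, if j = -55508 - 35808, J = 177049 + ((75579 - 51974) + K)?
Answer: 131324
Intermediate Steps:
J = 222640 (J = 177049 + ((75579 - 51974) + 21986) = 177049 + (23605 + 21986) = 177049 + 45591 = 222640)
j = -91316
j + J = -91316 + 222640 = 131324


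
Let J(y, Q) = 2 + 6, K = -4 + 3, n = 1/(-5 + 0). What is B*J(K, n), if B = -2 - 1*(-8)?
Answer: 48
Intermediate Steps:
n = -⅕ (n = 1/(-5) = -⅕ ≈ -0.20000)
B = 6 (B = -2 + 8 = 6)
K = -1
J(y, Q) = 8
B*J(K, n) = 6*8 = 48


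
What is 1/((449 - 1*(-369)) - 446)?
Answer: 1/372 ≈ 0.0026882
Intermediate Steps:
1/((449 - 1*(-369)) - 446) = 1/((449 + 369) - 446) = 1/(818 - 446) = 1/372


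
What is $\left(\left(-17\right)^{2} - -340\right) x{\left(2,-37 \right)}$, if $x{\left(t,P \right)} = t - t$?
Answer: $0$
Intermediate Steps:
$x{\left(t,P \right)} = 0$
$\left(\left(-17\right)^{2} - -340\right) x{\left(2,-37 \right)} = \left(\left(-17\right)^{2} - -340\right) 0 = \left(289 + 340\right) 0 = 629 \cdot 0 = 0$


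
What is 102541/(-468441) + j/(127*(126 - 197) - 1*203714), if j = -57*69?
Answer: -19971271018/99651922371 ≈ -0.20041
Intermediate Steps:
j = -3933
102541/(-468441) + j/(127*(126 - 197) - 1*203714) = 102541/(-468441) - 3933/(127*(126 - 197) - 1*203714) = 102541*(-1/468441) - 3933/(127*(-71) - 203714) = -102541/468441 - 3933/(-9017 - 203714) = -102541/468441 - 3933/(-212731) = -102541/468441 - 3933*(-1/212731) = -102541/468441 + 3933/212731 = -19971271018/99651922371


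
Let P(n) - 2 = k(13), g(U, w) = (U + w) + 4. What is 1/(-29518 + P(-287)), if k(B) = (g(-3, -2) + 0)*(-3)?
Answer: -1/29513 ≈ -3.3883e-5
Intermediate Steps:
g(U, w) = 4 + U + w
k(B) = 3 (k(B) = ((4 - 3 - 2) + 0)*(-3) = (-1 + 0)*(-3) = -1*(-3) = 3)
P(n) = 5 (P(n) = 2 + 3 = 5)
1/(-29518 + P(-287)) = 1/(-29518 + 5) = 1/(-29513) = -1/29513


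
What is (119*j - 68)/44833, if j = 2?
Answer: 170/44833 ≈ 0.0037919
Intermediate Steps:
(119*j - 68)/44833 = (119*2 - 68)/44833 = (238 - 68)*(1/44833) = 170*(1/44833) = 170/44833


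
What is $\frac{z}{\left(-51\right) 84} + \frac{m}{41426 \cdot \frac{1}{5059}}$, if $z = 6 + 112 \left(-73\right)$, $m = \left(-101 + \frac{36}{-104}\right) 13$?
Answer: $- \frac{2015386115}{12676356} \approx -158.99$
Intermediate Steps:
$m = - \frac{2635}{2}$ ($m = \left(-101 + 36 \left(- \frac{1}{104}\right)\right) 13 = \left(-101 - \frac{9}{26}\right) 13 = \left(- \frac{2635}{26}\right) 13 = - \frac{2635}{2} \approx -1317.5$)
$z = -8170$ ($z = 6 - 8176 = -8170$)
$\frac{z}{\left(-51\right) 84} + \frac{m}{41426 \cdot \frac{1}{5059}} = - \frac{8170}{\left(-51\right) 84} - \frac{2635}{2 \cdot \frac{41426}{5059}} = - \frac{8170}{-4284} - \frac{2635}{2 \cdot 41426 \cdot \frac{1}{5059}} = \left(-8170\right) \left(- \frac{1}{4284}\right) - \frac{2635}{2 \cdot \frac{41426}{5059}} = \frac{4085}{2142} - \frac{13330465}{82852} = - \frac{2015386115}{12676356}$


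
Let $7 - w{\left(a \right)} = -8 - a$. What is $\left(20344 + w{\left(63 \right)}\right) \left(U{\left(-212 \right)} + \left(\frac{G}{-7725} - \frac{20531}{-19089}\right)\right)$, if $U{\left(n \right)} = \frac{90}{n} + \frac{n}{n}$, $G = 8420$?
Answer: $\frac{852833329229}{74433465} \approx 11458.0$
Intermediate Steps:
$w{\left(a \right)} = 15 + a$ ($w{\left(a \right)} = 7 - \left(-8 - a\right) = 7 + \left(8 + a\right) = 15 + a$)
$U{\left(n \right)} = 1 + \frac{90}{n}$ ($U{\left(n \right)} = \frac{90}{n} + 1 = 1 + \frac{90}{n}$)
$\left(20344 + w{\left(63 \right)}\right) \left(U{\left(-212 \right)} + \left(\frac{G}{-7725} - \frac{20531}{-19089}\right)\right) = \left(20344 + \left(15 + 63\right)\right) \left(\frac{90 - 212}{-212} + \left(\frac{8420}{-7725} - \frac{20531}{-19089}\right)\right) = \left(20344 + 78\right) \left(\left(- \frac{1}{212}\right) \left(-122\right) + \left(8420 \left(- \frac{1}{7725}\right) - - \frac{2933}{2727}\right)\right) = 20422 \left(\frac{61}{106} + \left(- \frac{1684}{1545} + \frac{2933}{2727}\right)\right) = 20422 \left(\frac{61}{106} - \frac{20261}{1404405}\right) = 20422 \cdot \frac{83521039}{148866930} = \frac{852833329229}{74433465}$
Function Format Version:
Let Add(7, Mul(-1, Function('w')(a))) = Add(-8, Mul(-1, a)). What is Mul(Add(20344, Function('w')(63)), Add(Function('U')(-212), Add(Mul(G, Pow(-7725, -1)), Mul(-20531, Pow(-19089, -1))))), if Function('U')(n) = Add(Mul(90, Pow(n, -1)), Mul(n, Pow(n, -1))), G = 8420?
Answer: Rational(852833329229, 74433465) ≈ 11458.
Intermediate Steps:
Function('w')(a) = Add(15, a) (Function('w')(a) = Add(7, Mul(-1, Add(-8, Mul(-1, a)))) = Add(7, Add(8, a)) = Add(15, a))
Function('U')(n) = Add(1, Mul(90, Pow(n, -1))) (Function('U')(n) = Add(Mul(90, Pow(n, -1)), 1) = Add(1, Mul(90, Pow(n, -1))))
Mul(Add(20344, Function('w')(63)), Add(Function('U')(-212), Add(Mul(G, Pow(-7725, -1)), Mul(-20531, Pow(-19089, -1))))) = Mul(Add(20344, Add(15, 63)), Add(Mul(Pow(-212, -1), Add(90, -212)), Add(Mul(8420, Pow(-7725, -1)), Mul(-20531, Pow(-19089, -1))))) = Mul(Add(20344, 78), Add(Mul(Rational(-1, 212), -122), Add(Mul(8420, Rational(-1, 7725)), Mul(-20531, Rational(-1, 19089))))) = Mul(20422, Add(Rational(61, 106), Add(Rational(-1684, 1545), Rational(2933, 2727)))) = Mul(20422, Add(Rational(61, 106), Rational(-20261, 1404405))) = Mul(20422, Rational(83521039, 148866930)) = Rational(852833329229, 74433465)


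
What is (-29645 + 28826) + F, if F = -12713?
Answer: -13532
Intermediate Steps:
(-29645 + 28826) + F = (-29645 + 28826) - 12713 = -819 - 12713 = -13532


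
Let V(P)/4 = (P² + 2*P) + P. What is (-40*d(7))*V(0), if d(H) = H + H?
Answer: 0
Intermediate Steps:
d(H) = 2*H
V(P) = 4*P² + 12*P (V(P) = 4*((P² + 2*P) + P) = 4*(P² + 3*P) = 4*P² + 12*P)
(-40*d(7))*V(0) = (-80*7)*(4*0*(3 + 0)) = (-40*14)*(4*0*3) = -560*0 = 0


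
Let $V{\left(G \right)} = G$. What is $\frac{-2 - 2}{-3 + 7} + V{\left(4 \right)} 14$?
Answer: $55$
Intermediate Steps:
$\frac{-2 - 2}{-3 + 7} + V{\left(4 \right)} 14 = \frac{-2 - 2}{-3 + 7} + 4 \cdot 14 = - \frac{4}{4} + 56 = \left(-4\right) \frac{1}{4} + 56 = -1 + 56 = 55$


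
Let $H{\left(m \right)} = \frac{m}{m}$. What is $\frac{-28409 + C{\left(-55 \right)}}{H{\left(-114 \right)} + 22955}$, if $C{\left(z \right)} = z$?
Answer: $- \frac{2372}{1913} \approx -1.2399$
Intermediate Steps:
$H{\left(m \right)} = 1$
$\frac{-28409 + C{\left(-55 \right)}}{H{\left(-114 \right)} + 22955} = \frac{-28409 - 55}{1 + 22955} = - \frac{28464}{22956} = \left(-28464\right) \frac{1}{22956} = - \frac{2372}{1913}$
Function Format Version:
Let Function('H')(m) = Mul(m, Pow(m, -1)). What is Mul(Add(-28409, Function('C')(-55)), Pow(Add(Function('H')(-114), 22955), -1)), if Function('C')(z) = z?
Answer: Rational(-2372, 1913) ≈ -1.2399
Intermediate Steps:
Function('H')(m) = 1
Mul(Add(-28409, Function('C')(-55)), Pow(Add(Function('H')(-114), 22955), -1)) = Mul(Add(-28409, -55), Pow(Add(1, 22955), -1)) = Mul(-28464, Pow(22956, -1)) = Mul(-28464, Rational(1, 22956)) = Rational(-2372, 1913)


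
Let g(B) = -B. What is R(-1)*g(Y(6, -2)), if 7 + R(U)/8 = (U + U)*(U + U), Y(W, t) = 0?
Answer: 0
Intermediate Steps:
R(U) = -56 + 32*U² (R(U) = -56 + 8*((U + U)*(U + U)) = -56 + 8*((2*U)*(2*U)) = -56 + 8*(4*U²) = -56 + 32*U²)
R(-1)*g(Y(6, -2)) = (-56 + 32*(-1)²)*(-1*0) = (-56 + 32*1)*0 = (-56 + 32)*0 = -24*0 = 0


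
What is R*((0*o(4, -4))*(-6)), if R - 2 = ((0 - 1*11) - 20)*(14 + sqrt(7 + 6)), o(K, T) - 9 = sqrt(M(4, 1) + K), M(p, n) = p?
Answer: 0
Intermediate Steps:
o(K, T) = 9 + sqrt(4 + K)
R = -432 - 31*sqrt(13) (R = 2 + ((0 - 1*11) - 20)*(14 + sqrt(7 + 6)) = 2 + ((0 - 11) - 20)*(14 + sqrt(13)) = 2 + (-11 - 20)*(14 + sqrt(13)) = 2 - 31*(14 + sqrt(13)) = 2 + (-434 - 31*sqrt(13)) = -432 - 31*sqrt(13) ≈ -543.77)
R*((0*o(4, -4))*(-6)) = (-432 - 31*sqrt(13))*((0*(9 + sqrt(4 + 4)))*(-6)) = (-432 - 31*sqrt(13))*((0*(9 + sqrt(8)))*(-6)) = (-432 - 31*sqrt(13))*((0*(9 + 2*sqrt(2)))*(-6)) = (-432 - 31*sqrt(13))*(0*(-6)) = (-432 - 31*sqrt(13))*0 = 0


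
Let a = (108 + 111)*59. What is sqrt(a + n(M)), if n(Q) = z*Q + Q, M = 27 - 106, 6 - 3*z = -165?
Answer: sqrt(8339) ≈ 91.318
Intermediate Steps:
z = 57 (z = 2 - 1/3*(-165) = 2 + 55 = 57)
M = -79
n(Q) = 58*Q (n(Q) = 57*Q + Q = 58*Q)
a = 12921 (a = 219*59 = 12921)
sqrt(a + n(M)) = sqrt(12921 + 58*(-79)) = sqrt(12921 - 4582) = sqrt(8339)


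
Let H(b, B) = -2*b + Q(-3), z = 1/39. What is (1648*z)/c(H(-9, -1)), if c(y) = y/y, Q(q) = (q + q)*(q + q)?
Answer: 1648/39 ≈ 42.256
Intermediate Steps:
Q(q) = 4*q**2 (Q(q) = (2*q)*(2*q) = 4*q**2)
z = 1/39 ≈ 0.025641
H(b, B) = 36 - 2*b (H(b, B) = -2*b + 4*(-3)**2 = -2*b + 4*9 = -2*b + 36 = 36 - 2*b)
c(y) = 1
(1648*z)/c(H(-9, -1)) = (1648*(1/39))/1 = (1648/39)*1 = 1648/39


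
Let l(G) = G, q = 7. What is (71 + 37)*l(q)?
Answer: 756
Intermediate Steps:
(71 + 37)*l(q) = (71 + 37)*7 = 108*7 = 756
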